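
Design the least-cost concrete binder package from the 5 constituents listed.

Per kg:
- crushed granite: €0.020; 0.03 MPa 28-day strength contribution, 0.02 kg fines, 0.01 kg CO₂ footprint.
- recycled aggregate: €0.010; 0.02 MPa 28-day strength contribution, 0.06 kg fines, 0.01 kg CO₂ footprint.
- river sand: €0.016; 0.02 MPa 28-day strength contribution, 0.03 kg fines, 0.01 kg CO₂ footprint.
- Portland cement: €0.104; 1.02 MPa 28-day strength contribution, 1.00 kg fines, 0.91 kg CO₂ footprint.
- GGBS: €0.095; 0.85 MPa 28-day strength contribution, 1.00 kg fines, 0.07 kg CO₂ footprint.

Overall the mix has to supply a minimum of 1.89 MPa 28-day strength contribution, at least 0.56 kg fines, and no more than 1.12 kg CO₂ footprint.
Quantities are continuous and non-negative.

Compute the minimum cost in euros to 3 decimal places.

Let x1 = kg of crushed granite, x2 = kg of recycled aggregate, x3 = kg of river sand, x4 = kg of Portland cement, x5 = kg of GGBS.
Minimize 0.02x1 + 0.01x2 + 0.016x3 + 0.104x4 + 0.095x5 s.t.:
  0.03x1 + 0.02x2 + 0.02x3 + 1.02x4 + 0.85x5 ≥ 1.89   (28-day strength contribution)
  0.02x1 + 0.06x2 + 0.03x3 + 1x4 + 1x5 ≥ 0.56   (fines)
  0.01x1 + 0.01x2 + 0.01x3 + 0.91x4 + 0.07x5 ≤ 1.12   (CO₂ footprint)
  x1, x2, x3, x4, x5 ≥ 0.
At the optimum only Portland cement, GGBS are positive (crushed granite, recycled aggregate, river sand = 0). The 28-day strength contribution and CO₂ footprint requirements are met with equality.
Optimal quantities: Portland cement = 1.167 kg, GGBS = 0.8225 kg.
Hence cost = 0.104·1.167 + 0.095·0.8225 = €0.19951.

€0.200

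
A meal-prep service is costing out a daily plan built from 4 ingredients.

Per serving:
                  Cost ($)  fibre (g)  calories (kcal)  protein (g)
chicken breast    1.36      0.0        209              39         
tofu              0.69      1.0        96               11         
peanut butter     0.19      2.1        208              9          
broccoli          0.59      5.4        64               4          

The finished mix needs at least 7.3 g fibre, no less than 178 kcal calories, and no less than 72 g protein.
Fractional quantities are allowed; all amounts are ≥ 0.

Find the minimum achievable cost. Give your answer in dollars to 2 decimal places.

$1.52

Let x1 = servings of chicken breast, x2 = servings of tofu, x3 = servings of peanut butter, x4 = servings of broccoli.
Minimise 1.36x1 + 0.69x2 + 0.19x3 + 0.59x4 with:
  1x2 + 2.1x3 + 5.4x4 ≥ 7.3   (fibre)
  209x1 + 96x2 + 208x3 + 64x4 ≥ 178   (calories)
  39x1 + 11x2 + 9x3 + 4x4 ≥ 72   (protein)
  x1, x2, x3, x4 ≥ 0.
The cheapest feasible vertex uses only peanut butter; chicken breast, tofu, broccoli are not used. The protein requirement is met with equality.
So peanut butter = 8 servings.
Hence cost = 0.19·8 = $1.5200.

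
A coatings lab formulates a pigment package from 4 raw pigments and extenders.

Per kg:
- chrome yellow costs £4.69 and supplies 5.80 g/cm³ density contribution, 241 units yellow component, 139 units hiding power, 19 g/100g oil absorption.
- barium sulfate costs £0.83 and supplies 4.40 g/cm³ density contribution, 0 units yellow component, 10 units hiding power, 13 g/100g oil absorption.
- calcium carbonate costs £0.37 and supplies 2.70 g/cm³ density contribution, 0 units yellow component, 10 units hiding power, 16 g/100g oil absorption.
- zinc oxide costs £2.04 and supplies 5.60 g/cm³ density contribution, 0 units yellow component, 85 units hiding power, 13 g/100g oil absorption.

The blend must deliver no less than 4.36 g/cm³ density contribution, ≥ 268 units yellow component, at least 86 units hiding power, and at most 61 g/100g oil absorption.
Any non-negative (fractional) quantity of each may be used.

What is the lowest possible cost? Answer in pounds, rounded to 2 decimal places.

Let x1 = kg of chrome yellow, x2 = kg of barium sulfate, x3 = kg of calcium carbonate, x4 = kg of zinc oxide.
Minimise 4.69x1 + 0.83x2 + 0.37x3 + 2.04x4 s.t.:
  5.8x1 + 4.4x2 + 2.7x3 + 5.6x4 ≥ 4.36   (density contribution)
  241x1 ≥ 268   (yellow component)
  139x1 + 10x2 + 10x3 + 85x4 ≥ 86   (hiding power)
  19x1 + 13x2 + 16x3 + 13x4 ≤ 61   (oil absorption)
  x1, x2, x3, x4 ≥ 0.
At the optimum only chrome yellow is positive (barium sulfate, calcium carbonate, zinc oxide = 0). The yellow component requirement is met with equality.
Optimal quantities: chrome yellow = 1.112 kg.
Objective = 4.69·1.112 = 5.2153.

£5.22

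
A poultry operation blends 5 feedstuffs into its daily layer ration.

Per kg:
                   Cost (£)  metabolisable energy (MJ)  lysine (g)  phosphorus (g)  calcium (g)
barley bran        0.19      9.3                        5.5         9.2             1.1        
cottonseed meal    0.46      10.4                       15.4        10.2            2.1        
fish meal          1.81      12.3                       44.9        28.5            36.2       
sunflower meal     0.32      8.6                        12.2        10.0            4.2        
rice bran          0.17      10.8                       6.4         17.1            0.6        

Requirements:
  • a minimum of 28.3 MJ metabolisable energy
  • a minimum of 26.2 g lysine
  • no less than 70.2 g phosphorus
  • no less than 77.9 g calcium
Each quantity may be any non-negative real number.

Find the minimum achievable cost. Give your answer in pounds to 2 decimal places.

£3.97

Let x1 = kg of barley bran, x2 = kg of cottonseed meal, x3 = kg of fish meal, x4 = kg of sunflower meal, x5 = kg of rice bran.
min 0.19x1 + 0.46x2 + 1.81x3 + 0.32x4 + 0.17x5 s.t.:
  9.3x1 + 10.4x2 + 12.3x3 + 8.6x4 + 10.8x5 ≥ 28.3   (metabolisable energy)
  5.5x1 + 15.4x2 + 44.9x3 + 12.2x4 + 6.4x5 ≥ 26.2   (lysine)
  9.2x1 + 10.2x2 + 28.5x3 + 10x4 + 17.1x5 ≥ 70.2   (phosphorus)
  1.1x1 + 2.1x2 + 36.2x3 + 4.2x4 + 0.6x5 ≥ 77.9   (calcium)
  x1, x2, x3, x4, x5 ≥ 0.
The cheapest feasible vertex uses only fish meal, rice bran; barley bran, cottonseed meal, sunflower meal are not used. The phosphorus and calcium requirements are met with equality.
Optimal quantities: fish meal = 2.143 kg, rice bran = 0.5334 kg.
Hence cost = 1.81·2.143 + 0.17·0.5334 = £3.9695.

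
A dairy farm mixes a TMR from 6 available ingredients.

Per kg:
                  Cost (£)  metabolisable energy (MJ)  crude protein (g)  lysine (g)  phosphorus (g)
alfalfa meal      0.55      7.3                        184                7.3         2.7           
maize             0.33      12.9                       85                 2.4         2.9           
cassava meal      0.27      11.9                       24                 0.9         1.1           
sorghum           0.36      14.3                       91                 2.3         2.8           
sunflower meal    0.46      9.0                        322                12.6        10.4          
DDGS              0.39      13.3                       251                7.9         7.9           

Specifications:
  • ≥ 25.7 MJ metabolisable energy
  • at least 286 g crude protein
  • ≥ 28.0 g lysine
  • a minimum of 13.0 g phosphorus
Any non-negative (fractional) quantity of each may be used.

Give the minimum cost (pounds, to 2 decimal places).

£1.10

Set it up as a linear program. Let x1 = kg of alfalfa meal, x2 = kg of maize, x3 = kg of cassava meal, x4 = kg of sorghum, x5 = kg of sunflower meal, x6 = kg of DDGS.
Minimise 0.55x1 + 0.33x2 + 0.27x3 + 0.36x4 + 0.46x5 + 0.39x6 with:
  7.3x1 + 12.9x2 + 11.9x3 + 14.3x4 + 9x5 + 13.3x6 ≥ 25.7   (metabolisable energy)
  184x1 + 85x2 + 24x3 + 91x4 + 322x5 + 251x6 ≥ 286   (crude protein)
  7.3x1 + 2.4x2 + 0.9x3 + 2.3x4 + 12.6x5 + 7.9x6 ≥ 28   (lysine)
  2.7x1 + 2.9x2 + 1.1x3 + 2.8x4 + 10.4x5 + 7.9x6 ≥ 13   (phosphorus)
  x1, x2, x3, x4, x5, x6 ≥ 0.
At the optimum only sunflower meal, DDGS are positive (alfalfa meal, maize, cassava meal, sorghum = 0). There the metabolisable energy and lysine constraints are tight.
Optimal quantities: sunflower meal = 1.755 kg, DDGS = 0.7444 kg.
Objective = 0.46·1.755 + 0.39·0.7444 = 1.0976.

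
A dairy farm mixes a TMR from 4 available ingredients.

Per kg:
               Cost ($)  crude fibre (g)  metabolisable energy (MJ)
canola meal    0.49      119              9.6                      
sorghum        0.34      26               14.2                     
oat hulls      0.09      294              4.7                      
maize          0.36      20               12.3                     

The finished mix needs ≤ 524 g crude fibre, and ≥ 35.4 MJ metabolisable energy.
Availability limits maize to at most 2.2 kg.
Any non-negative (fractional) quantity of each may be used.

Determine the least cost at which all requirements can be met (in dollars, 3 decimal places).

Let x1 = kg of canola meal, x2 = kg of sorghum, x3 = kg of oat hulls, x4 = kg of maize.
Minimize 0.49x1 + 0.34x2 + 0.09x3 + 0.36x4 subject to:
  119x1 + 26x2 + 294x3 + 20x4 ≤ 524   (crude fibre)
  9.6x1 + 14.2x2 + 4.7x3 + 12.3x4 ≥ 35.4   (metabolisable energy)
  x4 ≤ 2.2
  x1, x2, x3, x4 ≥ 0.
The minimum-cost mix takes nothing from canola meal, maize — only sorghum, oat hulls. The crude fibre and metabolisable energy requirements are met with equality.
Solving gives x2 = 1.96, x3 = 1.609.
Objective = 0.34·1.96 + 0.09·1.609 = 0.81121.

$0.811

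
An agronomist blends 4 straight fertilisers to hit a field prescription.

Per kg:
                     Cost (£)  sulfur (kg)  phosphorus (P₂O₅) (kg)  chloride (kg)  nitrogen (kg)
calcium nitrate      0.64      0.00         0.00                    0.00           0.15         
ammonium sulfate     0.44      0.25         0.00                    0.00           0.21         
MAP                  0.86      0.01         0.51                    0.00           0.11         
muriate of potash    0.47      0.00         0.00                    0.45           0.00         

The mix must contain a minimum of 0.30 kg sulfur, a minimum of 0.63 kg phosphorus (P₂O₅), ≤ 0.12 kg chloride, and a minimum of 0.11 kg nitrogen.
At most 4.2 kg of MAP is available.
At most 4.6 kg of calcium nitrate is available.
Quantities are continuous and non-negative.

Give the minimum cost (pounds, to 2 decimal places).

Let x1 = kg of calcium nitrate, x2 = kg of ammonium sulfate, x3 = kg of MAP, x4 = kg of muriate of potash.
Minimize 0.64x1 + 0.44x2 + 0.86x3 + 0.47x4 s.t.:
  0.25x2 + 0.01x3 ≥ 0.3   (sulfur)
  0.51x3 ≥ 0.63   (phosphorus (P₂O₅))
  0.45x4 ≤ 0.12   (chloride)
  0.15x1 + 0.21x2 + 0.11x3 ≥ 0.11   (nitrogen)
  x3 ≤ 4.2
  x1 ≤ 4.6
  x1, x2, x3, x4 ≥ 0.
The minimum-cost mix takes nothing from calcium nitrate, muriate of potash — only ammonium sulfate, MAP. Binding constraints: sulfur and phosphorus (P₂O₅).
So ammonium sulfate = 1.151 kg, MAP = 1.235 kg.
Total cost: 0.44·1.151 + 0.86·1.235 = 1.5685.

£1.57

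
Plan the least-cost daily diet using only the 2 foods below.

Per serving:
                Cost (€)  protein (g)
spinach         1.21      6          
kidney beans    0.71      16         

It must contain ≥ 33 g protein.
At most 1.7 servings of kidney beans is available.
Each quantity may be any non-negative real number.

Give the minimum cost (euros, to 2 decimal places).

This is a linear program. Let x1 = servings of spinach, x2 = servings of kidney beans.
min 1.21x1 + 0.71x2 subject to:
  6x1 + 16x2 ≥ 33   (protein)
  x2 ≤ 1.7
  x1, x2 ≥ 0.
Both inputs are positive at the optimum. Binding constraints: protein and the kidney beans cap.
That vertex is x1 = 0.9667, x2 = 1.7.
Cost = 1.21·0.9667 + 0.71·1.7 = 2.3767.

€2.38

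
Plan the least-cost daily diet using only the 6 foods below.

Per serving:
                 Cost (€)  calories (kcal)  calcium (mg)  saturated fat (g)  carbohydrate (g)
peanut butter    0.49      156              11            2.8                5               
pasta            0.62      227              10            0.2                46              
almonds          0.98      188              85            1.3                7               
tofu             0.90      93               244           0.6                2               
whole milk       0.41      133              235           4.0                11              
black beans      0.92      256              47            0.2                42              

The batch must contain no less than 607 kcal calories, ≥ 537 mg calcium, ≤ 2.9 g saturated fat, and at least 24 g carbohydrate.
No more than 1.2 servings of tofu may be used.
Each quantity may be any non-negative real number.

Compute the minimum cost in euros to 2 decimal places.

Set it up as a linear program. Let x1 = servings of peanut butter, x2 = servings of pasta, x3 = servings of almonds, x4 = servings of tofu, x5 = servings of whole milk, x6 = servings of black beans.
Minimize 0.49x1 + 0.62x2 + 0.98x3 + 0.9x4 + 0.41x5 + 0.92x6 subject to:
  156x1 + 227x2 + 188x3 + 93x4 + 133x5 + 256x6 ≥ 607   (calories)
  11x1 + 10x2 + 85x3 + 244x4 + 235x5 + 47x6 ≥ 537   (calcium)
  2.8x1 + 0.2x2 + 1.3x3 + 0.6x4 + 4x5 + 0.2x6 ≤ 2.9   (saturated fat)
  5x1 + 46x2 + 7x3 + 2x4 + 11x5 + 42x6 ≥ 24   (carbohydrate)
  x4 ≤ 1.2
  x1, x2, x3, x4, x5, x6 ≥ 0.
The optimal basis is {tofu, whole milk, black beans}; peanut butter, pasta, almonds drop out. Binding constraints: calcium, saturated fat, the tofu cap.
So tofu = 1.2 servings, whole milk = 0.3803 servings, black beans = 3.294 servings.
Hence cost = 0.9·1.2 + 0.41·0.3803 + 0.92·3.294 = €4.2664.

€4.27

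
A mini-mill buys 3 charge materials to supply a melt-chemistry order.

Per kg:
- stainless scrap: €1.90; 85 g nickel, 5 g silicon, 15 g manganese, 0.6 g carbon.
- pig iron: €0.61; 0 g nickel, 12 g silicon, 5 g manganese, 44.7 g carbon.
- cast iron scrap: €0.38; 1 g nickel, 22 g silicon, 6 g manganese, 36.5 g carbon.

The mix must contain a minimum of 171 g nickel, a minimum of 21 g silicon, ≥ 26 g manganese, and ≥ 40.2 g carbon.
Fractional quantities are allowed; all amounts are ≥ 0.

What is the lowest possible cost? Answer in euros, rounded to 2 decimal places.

€4.20

Set it up as a linear program. Let x1 = kg of stainless scrap, x2 = kg of pig iron, x3 = kg of cast iron scrap.
Minimize 1.9x1 + 0.61x2 + 0.38x3 subject to:
  85x1 + 1x3 ≥ 171   (nickel)
  5x1 + 12x2 + 22x3 ≥ 21   (silicon)
  15x1 + 5x2 + 6x3 ≥ 26   (manganese)
  0.6x1 + 44.7x2 + 36.5x3 ≥ 40.2   (carbon)
  x1, x2, x3 ≥ 0.
The minimum-cost mix takes nothing from pig iron — only stainless scrap, cast iron scrap. The nickel and carbon requirements are met with equality.
So stainless scrap = 1.999 kg, cast iron scrap = 1.069 kg.
Objective = 1.9·1.999 + 0.38·1.069 = 4.2043.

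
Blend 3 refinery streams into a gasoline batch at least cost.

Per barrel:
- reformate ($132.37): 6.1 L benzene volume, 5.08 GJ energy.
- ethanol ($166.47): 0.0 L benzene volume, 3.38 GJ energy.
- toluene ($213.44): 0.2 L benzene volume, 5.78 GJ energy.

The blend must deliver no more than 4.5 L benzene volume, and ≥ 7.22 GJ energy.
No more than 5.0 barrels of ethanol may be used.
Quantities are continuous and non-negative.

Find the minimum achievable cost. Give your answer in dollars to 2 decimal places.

$227.00

Set it up as a linear program. Let x1 = barrels of reformate, x2 = barrels of ethanol, x3 = barrels of toluene.
Minimize 132.37x1 + 166.47x2 + 213.44x3 subject to:
  6.1x1 + 0.2x3 ≤ 4.5   (benzene volume)
  5.08x1 + 3.38x2 + 5.78x3 ≥ 7.22   (energy)
  x2 ≤ 5
  x1, x2, x3 ≥ 0.
The optimal basis is {reformate, toluene}; ethanol drops out. The benzene volume and energy requirements are met with equality.
So reformate = 0.7174 barrels, toluene = 0.6186 barrels.
Hence cost = 132.37·0.7174 + 213.44·0.6186 = $226.9962.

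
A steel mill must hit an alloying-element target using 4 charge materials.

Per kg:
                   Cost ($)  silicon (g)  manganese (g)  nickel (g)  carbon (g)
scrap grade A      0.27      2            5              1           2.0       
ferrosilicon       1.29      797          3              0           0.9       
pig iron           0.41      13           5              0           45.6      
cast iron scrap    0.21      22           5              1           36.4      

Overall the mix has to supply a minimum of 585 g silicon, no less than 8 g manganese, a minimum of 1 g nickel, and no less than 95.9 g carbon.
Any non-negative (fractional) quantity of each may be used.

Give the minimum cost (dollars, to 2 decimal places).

$1.40

Set it up as a linear program. Let x1 = kg of scrap grade A, x2 = kg of ferrosilicon, x3 = kg of pig iron, x4 = kg of cast iron scrap.
min 0.27x1 + 1.29x2 + 0.41x3 + 0.21x4 s.t.:
  2x1 + 797x2 + 13x3 + 22x4 ≥ 585   (silicon)
  5x1 + 3x2 + 5x3 + 5x4 ≥ 8   (manganese)
  1x1 + 1x4 ≥ 1   (nickel)
  2x1 + 0.9x2 + 45.6x3 + 36.4x4 ≥ 95.9   (carbon)
  x1, x2, x3, x4 ≥ 0.
At the optimum only ferrosilicon, cast iron scrap are positive (scrap grade A, pig iron = 0). The silicon and carbon requirements are met with equality.
So ferrosilicon = 0.6617 kg, cast iron scrap = 2.618 kg.
Hence cost = 1.29·0.6617 + 0.21·2.618 = $1.4034.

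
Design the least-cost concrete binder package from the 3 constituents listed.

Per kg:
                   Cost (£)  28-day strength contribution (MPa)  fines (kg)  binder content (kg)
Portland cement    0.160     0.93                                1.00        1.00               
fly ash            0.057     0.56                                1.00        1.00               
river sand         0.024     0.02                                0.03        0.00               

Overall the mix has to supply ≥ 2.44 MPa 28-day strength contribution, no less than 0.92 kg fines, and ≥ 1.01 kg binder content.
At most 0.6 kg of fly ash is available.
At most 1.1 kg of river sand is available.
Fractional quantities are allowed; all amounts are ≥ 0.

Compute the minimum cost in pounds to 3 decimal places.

Let x1 = kg of Portland cement, x2 = kg of fly ash, x3 = kg of river sand.
Minimise 0.16x1 + 0.057x2 + 0.024x3 s.t.:
  0.93x1 + 0.56x2 + 0.02x3 ≥ 2.44   (28-day strength contribution)
  1x1 + 1x2 + 0.03x3 ≥ 0.92   (fines)
  1x1 + 1x2 ≥ 1.01   (binder content)
  x2 ≤ 0.6
  x3 ≤ 1.1
  x1, x2, x3 ≥ 0.
The cheapest feasible vertex uses only Portland cement, fly ash; river sand is not used. Binding constraints: 28-day strength contribution and the fly ash cap.
That vertex is x1 = 2.262, x2 = 0.6.
Cost = 0.16·2.262 + 0.057·0.6 = 0.39612.

£0.396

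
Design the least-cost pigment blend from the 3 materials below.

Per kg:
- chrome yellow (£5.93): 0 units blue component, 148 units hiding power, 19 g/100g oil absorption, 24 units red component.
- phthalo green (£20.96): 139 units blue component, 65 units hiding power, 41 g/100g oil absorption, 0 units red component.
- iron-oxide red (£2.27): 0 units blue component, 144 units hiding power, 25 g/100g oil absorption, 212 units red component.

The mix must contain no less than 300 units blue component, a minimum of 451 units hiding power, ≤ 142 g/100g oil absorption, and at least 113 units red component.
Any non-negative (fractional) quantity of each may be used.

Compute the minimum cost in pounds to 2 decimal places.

£50.37

Let x1 = kg of chrome yellow, x2 = kg of phthalo green, x3 = kg of iron-oxide red.
min 5.93x1 + 20.96x2 + 2.27x3 subject to:
  139x2 ≥ 300   (blue component)
  148x1 + 65x2 + 144x3 ≥ 451   (hiding power)
  19x1 + 41x2 + 25x3 ≤ 142   (oil absorption)
  24x1 + 212x3 ≥ 113   (red component)
  x1, x2, x3 ≥ 0.
All 3 inputs are positive at the optimum. There the blue component, hiding power, oil absorption constraints are tight.
Solving gives x1 = 0.064577, x2 = 2.1583, x3 = 2.0914.
Hence cost = 5.93·0.064577 + 20.96·2.1583 + 2.27·2.0914 = £50.3684.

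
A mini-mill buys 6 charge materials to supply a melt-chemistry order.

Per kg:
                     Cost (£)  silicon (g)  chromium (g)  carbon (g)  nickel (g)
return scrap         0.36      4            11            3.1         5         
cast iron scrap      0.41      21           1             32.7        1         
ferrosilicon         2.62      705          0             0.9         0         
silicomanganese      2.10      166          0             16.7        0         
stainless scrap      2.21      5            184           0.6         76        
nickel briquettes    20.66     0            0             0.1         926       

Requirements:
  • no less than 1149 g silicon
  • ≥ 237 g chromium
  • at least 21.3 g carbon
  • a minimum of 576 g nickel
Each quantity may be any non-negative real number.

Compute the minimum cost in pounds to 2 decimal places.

Treat it as an LP. Let x1 = kg of return scrap, x2 = kg of cast iron scrap, x3 = kg of ferrosilicon, x4 = kg of silicomanganese, x5 = kg of stainless scrap, x6 = kg of nickel briquettes.
Minimize 0.36x1 + 0.41x2 + 2.62x3 + 2.1x4 + 2.21x5 + 20.66x6 with:
  4x1 + 21x2 + 705x3 + 166x4 + 5x5 ≥ 1149   (silicon)
  11x1 + 1x2 + 184x5 ≥ 237   (chromium)
  3.1x1 + 32.7x2 + 0.9x3 + 16.7x4 + 0.6x5 + 0.1x6 ≥ 21.3   (carbon)
  5x1 + 1x2 + 76x5 + 926x6 ≥ 576   (nickel)
  x1, x2, x3, x4, x5, x6 ≥ 0.
The optimal basis is {cast iron scrap, ferrosilicon, stainless scrap, nickel briquettes}; return scrap, silicomanganese drop out. Binding constraints: silicon, chromium, carbon, nickel.
Solving gives x2 = 0.5821, x3 = 1.603, x5 = 1.285, x6 = 0.5159.
Objective = 0.41·0.5821 + 2.62·1.603 + 2.21·1.285 + 20.66·0.5159 = 17.9369.

£17.94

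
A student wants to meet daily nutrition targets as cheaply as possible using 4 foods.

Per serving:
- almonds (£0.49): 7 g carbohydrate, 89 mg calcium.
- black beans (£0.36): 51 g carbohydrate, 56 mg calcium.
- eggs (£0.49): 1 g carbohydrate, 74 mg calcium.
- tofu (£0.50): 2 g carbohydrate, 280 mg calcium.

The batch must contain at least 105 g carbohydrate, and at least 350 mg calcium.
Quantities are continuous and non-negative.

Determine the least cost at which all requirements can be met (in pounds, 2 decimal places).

Treat it as an LP. Let x1 = servings of almonds, x2 = servings of black beans, x3 = servings of eggs, x4 = servings of tofu.
Minimise 0.49x1 + 0.36x2 + 0.49x3 + 0.5x4 with:
  7x1 + 51x2 + 1x3 + 2x4 ≥ 105   (carbohydrate)
  89x1 + 56x2 + 74x3 + 280x4 ≥ 350   (calcium)
  x1, x2, x3, x4 ≥ 0.
The optimal basis is {black beans, tofu}; almonds, eggs drop out. The carbohydrate and calcium requirements are met with equality.
So black beans = 2.026 servings, tofu = 0.8449 servings.
Hence cost = 0.36·2.026 + 0.5·0.8449 = £1.1518.

£1.15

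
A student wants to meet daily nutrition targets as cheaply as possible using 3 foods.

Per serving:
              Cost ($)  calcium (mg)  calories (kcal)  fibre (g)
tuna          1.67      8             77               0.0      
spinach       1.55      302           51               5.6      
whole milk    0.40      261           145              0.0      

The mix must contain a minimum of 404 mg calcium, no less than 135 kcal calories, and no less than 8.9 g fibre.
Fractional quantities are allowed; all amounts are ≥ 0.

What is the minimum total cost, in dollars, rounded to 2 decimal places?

$2.61

Let x1 = servings of tuna, x2 = servings of spinach, x3 = servings of whole milk.
Minimise 1.67x1 + 1.55x2 + 0.4x3 subject to:
  8x1 + 302x2 + 261x3 ≥ 404   (calcium)
  77x1 + 51x2 + 145x3 ≥ 135   (calories)
  5.6x2 ≥ 8.9   (fibre)
  x1, x2, x3 ≥ 0.
At the optimum only spinach, whole milk are positive (tuna = 0). Binding constraints: calories and fibre.
So spinach = 1.589 servings, whole milk = 0.372 servings.
Hence cost = 1.55·1.589 + 0.4·0.372 = $2.6118.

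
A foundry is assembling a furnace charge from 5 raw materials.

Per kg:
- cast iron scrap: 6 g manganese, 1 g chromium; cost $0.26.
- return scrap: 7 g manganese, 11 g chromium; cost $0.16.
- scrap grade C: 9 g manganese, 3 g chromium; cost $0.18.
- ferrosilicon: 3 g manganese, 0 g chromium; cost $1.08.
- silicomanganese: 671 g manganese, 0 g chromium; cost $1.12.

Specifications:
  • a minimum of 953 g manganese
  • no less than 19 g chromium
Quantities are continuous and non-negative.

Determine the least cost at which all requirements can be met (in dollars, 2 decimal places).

Let x1 = kg of cast iron scrap, x2 = kg of return scrap, x3 = kg of scrap grade C, x4 = kg of ferrosilicon, x5 = kg of silicomanganese.
min 0.26x1 + 0.16x2 + 0.18x3 + 1.08x4 + 1.12x5 s.t.:
  6x1 + 7x2 + 9x3 + 3x4 + 671x5 ≥ 953   (manganese)
  1x1 + 11x2 + 3x3 ≥ 19   (chromium)
  x1, x2, x3, x4, x5 ≥ 0.
The cheapest feasible vertex uses only return scrap, silicomanganese; cast iron scrap, scrap grade C, ferrosilicon are not used. There the manganese and chromium constraints are tight.
That vertex is x2 = 1.727, x5 = 1.402.
Cost = 0.16·1.727 + 1.12·1.402 = 1.8466.

$1.85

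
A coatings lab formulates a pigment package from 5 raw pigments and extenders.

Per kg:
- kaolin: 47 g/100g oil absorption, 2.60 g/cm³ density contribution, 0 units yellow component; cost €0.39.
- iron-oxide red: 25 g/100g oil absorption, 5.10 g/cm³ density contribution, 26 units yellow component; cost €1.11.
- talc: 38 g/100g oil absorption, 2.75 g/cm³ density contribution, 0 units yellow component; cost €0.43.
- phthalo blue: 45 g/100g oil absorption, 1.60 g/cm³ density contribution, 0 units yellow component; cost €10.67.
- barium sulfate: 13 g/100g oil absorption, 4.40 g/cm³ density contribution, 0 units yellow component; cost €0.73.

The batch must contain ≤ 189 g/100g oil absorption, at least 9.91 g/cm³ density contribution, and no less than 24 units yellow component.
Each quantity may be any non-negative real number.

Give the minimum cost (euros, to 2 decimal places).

This is a linear program. Let x1 = kg of kaolin, x2 = kg of iron-oxide red, x3 = kg of talc, x4 = kg of phthalo blue, x5 = kg of barium sulfate.
Minimise 0.39x1 + 1.11x2 + 0.43x3 + 10.67x4 + 0.73x5 s.t.:
  47x1 + 25x2 + 38x3 + 45x4 + 13x5 ≤ 189   (oil absorption)
  2.6x1 + 5.1x2 + 2.75x3 + 1.6x4 + 4.4x5 ≥ 9.91   (density contribution)
  26x2 ≥ 24   (yellow component)
  x1, x2, x3, x4, x5 ≥ 0.
The cheapest feasible vertex uses only kaolin, iron-oxide red; talc, phthalo blue, barium sulfate are not used. Binding constraints: density contribution and yellow component.
Optimal quantities: kaolin = 2.0009 kg, iron-oxide red = 0.92308 kg.
Cost = 0.39·2.0009 + 1.11·0.92308 = 1.80497.

€1.80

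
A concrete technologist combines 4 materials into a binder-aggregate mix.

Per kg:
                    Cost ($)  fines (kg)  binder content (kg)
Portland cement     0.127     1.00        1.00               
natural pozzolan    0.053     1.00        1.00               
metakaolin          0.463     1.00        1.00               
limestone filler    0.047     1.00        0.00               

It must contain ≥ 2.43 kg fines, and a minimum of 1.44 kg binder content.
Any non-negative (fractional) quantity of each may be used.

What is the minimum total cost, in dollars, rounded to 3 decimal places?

$0.123

This is a linear program. Let x1 = kg of Portland cement, x2 = kg of natural pozzolan, x3 = kg of metakaolin, x4 = kg of limestone filler.
Minimize 0.127x1 + 0.053x2 + 0.463x3 + 0.047x4 with:
  1x1 + 1x2 + 1x3 + 1x4 ≥ 2.43   (fines)
  1x1 + 1x2 + 1x3 ≥ 1.44   (binder content)
  x1, x2, x3, x4 ≥ 0.
The optimal basis is {natural pozzolan, limestone filler}; Portland cement, metakaolin drop out. Binding constraints: fines and binder content.
So natural pozzolan = 1.44 kg, limestone filler = 0.99 kg.
Hence cost = 0.053·1.44 + 0.047·0.99 = $0.12285.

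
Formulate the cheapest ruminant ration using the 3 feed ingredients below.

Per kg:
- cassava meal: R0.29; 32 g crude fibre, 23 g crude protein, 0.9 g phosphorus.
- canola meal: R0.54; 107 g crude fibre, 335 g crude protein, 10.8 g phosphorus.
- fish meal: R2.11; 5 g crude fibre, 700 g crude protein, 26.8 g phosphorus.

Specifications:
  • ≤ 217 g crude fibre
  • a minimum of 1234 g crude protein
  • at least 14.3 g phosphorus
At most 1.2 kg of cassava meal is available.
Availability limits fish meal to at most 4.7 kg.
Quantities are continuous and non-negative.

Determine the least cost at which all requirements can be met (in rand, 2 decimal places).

Set it up as a linear program. Let x1 = kg of cassava meal, x2 = kg of canola meal, x3 = kg of fish meal.
Minimise 0.29x1 + 0.54x2 + 2.11x3 s.t.:
  32x1 + 107x2 + 5x3 ≤ 217   (crude fibre)
  23x1 + 335x2 + 700x3 ≥ 1234   (crude protein)
  0.9x1 + 10.8x2 + 26.8x3 ≥ 14.3   (phosphorus)
  x1 ≤ 1.2
  x3 ≤ 4.7
  x1, x2, x3 ≥ 0.
The cheapest feasible vertex uses only canola meal, fish meal; cassava meal is not used. The crude fibre and crude protein requirements are met with equality.
Optimal quantities: canola meal = 1.99 kg, fish meal = 0.8104 kg.
Hence cost = 0.54·1.99 + 2.11·0.8104 = R2.7845.

R2.78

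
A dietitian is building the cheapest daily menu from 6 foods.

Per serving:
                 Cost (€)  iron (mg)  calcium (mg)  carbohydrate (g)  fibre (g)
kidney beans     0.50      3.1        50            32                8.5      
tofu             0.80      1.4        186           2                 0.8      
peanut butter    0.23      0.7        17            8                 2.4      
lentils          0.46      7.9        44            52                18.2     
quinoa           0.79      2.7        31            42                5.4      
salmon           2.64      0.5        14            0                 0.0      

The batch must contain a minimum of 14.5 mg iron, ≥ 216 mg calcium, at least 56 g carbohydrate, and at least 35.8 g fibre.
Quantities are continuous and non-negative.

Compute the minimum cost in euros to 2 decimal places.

€1.45

Set it up as a linear program. Let x1 = servings of kidney beans, x2 = servings of tofu, x3 = servings of peanut butter, x4 = servings of lentils, x5 = servings of quinoa, x6 = servings of salmon.
Minimize 0.5x1 + 0.8x2 + 0.23x3 + 0.46x4 + 0.79x5 + 2.64x6 s.t.:
  3.1x1 + 1.4x2 + 0.7x3 + 7.9x4 + 2.7x5 + 0.5x6 ≥ 14.5   (iron)
  50x1 + 186x2 + 17x3 + 44x4 + 31x5 + 14x6 ≥ 216   (calcium)
  32x1 + 2x2 + 8x3 + 52x4 + 42x5 ≥ 56   (carbohydrate)
  8.5x1 + 0.8x2 + 2.4x3 + 18.2x4 + 5.4x5 ≥ 35.8   (fibre)
  x1, x2, x3, x4, x5, x6 ≥ 0.
The minimum-cost mix takes nothing from kidney beans, peanut butter, quinoa, salmon — only tofu, lentils. There the calcium and fibre constraints are tight.
Optimal quantities: tofu = 0.7033 servings, lentils = 1.936 servings.
Hence cost = 0.8·0.7033 + 0.46·1.936 = €1.4532.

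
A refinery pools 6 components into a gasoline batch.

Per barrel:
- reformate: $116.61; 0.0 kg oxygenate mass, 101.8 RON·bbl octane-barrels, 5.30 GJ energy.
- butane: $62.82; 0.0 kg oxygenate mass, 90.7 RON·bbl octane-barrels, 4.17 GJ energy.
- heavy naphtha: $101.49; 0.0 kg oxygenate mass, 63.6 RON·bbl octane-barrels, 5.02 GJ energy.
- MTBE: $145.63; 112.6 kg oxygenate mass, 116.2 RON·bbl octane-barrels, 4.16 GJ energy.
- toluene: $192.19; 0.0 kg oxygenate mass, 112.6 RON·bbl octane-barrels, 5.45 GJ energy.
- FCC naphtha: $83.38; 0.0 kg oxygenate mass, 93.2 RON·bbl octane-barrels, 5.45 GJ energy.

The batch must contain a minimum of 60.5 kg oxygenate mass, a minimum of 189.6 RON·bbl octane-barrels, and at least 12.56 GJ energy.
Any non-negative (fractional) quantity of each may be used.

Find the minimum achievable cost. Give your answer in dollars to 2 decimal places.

Set it up as a linear program. Let x1 = barrels of reformate, x2 = barrels of butane, x3 = barrels of heavy naphtha, x4 = barrels of MTBE, x5 = barrels of toluene, x6 = barrels of FCC naphtha.
min 116.61x1 + 62.82x2 + 101.49x3 + 145.63x4 + 192.19x5 + 83.38x6 s.t.:
  112.6x4 ≥ 60.5   (oxygenate mass)
  101.8x1 + 90.7x2 + 63.6x3 + 116.2x4 + 112.6x5 + 93.2x6 ≥ 189.6   (octane-barrels)
  5.3x1 + 4.17x2 + 5.02x3 + 4.16x4 + 5.45x5 + 5.45x6 ≥ 12.56   (energy)
  x1, x2, x3, x4, x5, x6 ≥ 0.
The minimum-cost mix takes nothing from reformate, heavy naphtha, toluene, FCC naphtha — only butane, MTBE. The oxygenate mass and energy requirements are met with equality.
Solving gives x2 = 2.476, x4 = 0.5373.
Objective = 62.82·2.476 + 145.63·0.5373 = 233.7893.

$233.79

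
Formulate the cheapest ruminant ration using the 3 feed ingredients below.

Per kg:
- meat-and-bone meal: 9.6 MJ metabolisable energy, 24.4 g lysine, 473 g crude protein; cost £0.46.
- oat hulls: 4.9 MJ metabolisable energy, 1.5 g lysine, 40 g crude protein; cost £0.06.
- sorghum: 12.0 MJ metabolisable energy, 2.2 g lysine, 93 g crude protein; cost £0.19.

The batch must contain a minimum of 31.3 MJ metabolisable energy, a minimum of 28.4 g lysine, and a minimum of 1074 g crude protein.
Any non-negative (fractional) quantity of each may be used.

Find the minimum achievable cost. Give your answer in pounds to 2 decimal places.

Set it up as a linear program. Let x1 = kg of meat-and-bone meal, x2 = kg of oat hulls, x3 = kg of sorghum.
Minimise 0.46x1 + 0.06x2 + 0.19x3 subject to:
  9.6x1 + 4.9x2 + 12x3 ≥ 31.3   (metabolisable energy)
  24.4x1 + 1.5x2 + 2.2x3 ≥ 28.4   (lysine)
  473x1 + 40x2 + 93x3 ≥ 1074   (crude protein)
  x1, x2, x3 ≥ 0.
The cheapest feasible vertex uses only meat-and-bone meal, oat hulls; sorghum is not used. There the metabolisable energy and crude protein constraints are tight.
Optimal quantities: meat-and-bone meal = 2.074 kg, oat hulls = 2.324 kg.
Objective = 0.46·2.074 + 0.06·2.324 = 1.0935.

£1.09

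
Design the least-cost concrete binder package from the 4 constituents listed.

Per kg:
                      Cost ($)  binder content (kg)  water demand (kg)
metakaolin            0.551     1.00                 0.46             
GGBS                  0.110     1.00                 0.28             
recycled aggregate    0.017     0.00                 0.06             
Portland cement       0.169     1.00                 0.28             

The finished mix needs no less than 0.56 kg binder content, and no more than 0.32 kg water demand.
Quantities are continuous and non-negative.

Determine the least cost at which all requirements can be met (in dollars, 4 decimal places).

$0.0616

Let x1 = kg of metakaolin, x2 = kg of GGBS, x3 = kg of recycled aggregate, x4 = kg of Portland cement.
Minimize 0.551x1 + 0.11x2 + 0.017x3 + 0.169x4 with:
  1x1 + 1x2 + 1x4 ≥ 0.56   (binder content)
  0.46x1 + 0.28x2 + 0.06x3 + 0.28x4 ≤ 0.32   (water demand)
  x1, x2, x3, x4 ≥ 0.
At the optimum only GGBS is positive (metakaolin, recycled aggregate, Portland cement = 0). The binder content requirement is met with equality.
Solving gives x2 = 0.56.
Hence cost = 0.11·0.56 = $0.061600.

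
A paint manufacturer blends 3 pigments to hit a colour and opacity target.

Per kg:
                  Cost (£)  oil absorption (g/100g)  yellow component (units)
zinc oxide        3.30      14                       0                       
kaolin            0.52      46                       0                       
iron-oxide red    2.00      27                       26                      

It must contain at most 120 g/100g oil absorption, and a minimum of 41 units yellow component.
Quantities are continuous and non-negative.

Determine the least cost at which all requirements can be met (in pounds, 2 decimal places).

Let x1 = kg of zinc oxide, x2 = kg of kaolin, x3 = kg of iron-oxide red.
Minimise 3.3x1 + 0.52x2 + 2x3 s.t.:
  14x1 + 46x2 + 27x3 ≤ 120   (oil absorption)
  26x3 ≥ 41   (yellow component)
  x1, x2, x3 ≥ 0.
At the optimum only iron-oxide red is positive (zinc oxide, kaolin = 0). The yellow component requirement is met with equality.
That vertex is x3 = 1.577.
Objective = 2·1.577 = 3.1540.

£3.15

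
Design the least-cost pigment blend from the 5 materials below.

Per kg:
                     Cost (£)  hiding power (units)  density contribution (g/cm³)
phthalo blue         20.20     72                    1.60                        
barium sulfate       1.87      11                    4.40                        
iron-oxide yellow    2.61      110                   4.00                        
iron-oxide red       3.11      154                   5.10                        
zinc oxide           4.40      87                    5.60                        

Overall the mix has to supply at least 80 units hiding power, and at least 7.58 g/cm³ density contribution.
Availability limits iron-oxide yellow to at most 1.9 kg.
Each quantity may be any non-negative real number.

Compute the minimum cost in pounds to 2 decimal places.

£3.63

Set it up as a linear program. Let x1 = kg of phthalo blue, x2 = kg of barium sulfate, x3 = kg of iron-oxide yellow, x4 = kg of iron-oxide red, x5 = kg of zinc oxide.
Minimize 20.2x1 + 1.87x2 + 2.61x3 + 3.11x4 + 4.4x5 s.t.:
  72x1 + 11x2 + 110x3 + 154x4 + 87x5 ≥ 80   (hiding power)
  1.6x1 + 4.4x2 + 4x3 + 5.1x4 + 5.6x5 ≥ 7.58   (density contribution)
  x3 ≤ 1.9
  x1, x2, x3, x4, x5 ≥ 0.
The minimum-cost mix takes nothing from phthalo blue, iron-oxide yellow, zinc oxide — only barium sulfate, iron-oxide red. Binding constraints: hiding power and density contribution.
Solving gives x2 = 1.222, x4 = 0.4322.
Cost = 1.87·1.222 + 3.11·0.4322 = 3.6293.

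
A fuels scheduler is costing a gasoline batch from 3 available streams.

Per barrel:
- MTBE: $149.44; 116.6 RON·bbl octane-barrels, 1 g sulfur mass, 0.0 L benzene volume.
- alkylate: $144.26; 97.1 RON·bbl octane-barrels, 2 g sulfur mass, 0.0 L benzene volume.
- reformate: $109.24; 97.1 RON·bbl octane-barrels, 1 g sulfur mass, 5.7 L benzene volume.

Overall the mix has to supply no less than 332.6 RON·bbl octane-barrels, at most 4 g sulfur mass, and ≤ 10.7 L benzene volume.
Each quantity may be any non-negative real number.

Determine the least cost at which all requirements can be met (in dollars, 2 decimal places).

$397.73

Let x1 = barrels of MTBE, x2 = barrels of alkylate, x3 = barrels of reformate.
Minimize 149.44x1 + 144.26x2 + 109.24x3 subject to:
  116.6x1 + 97.1x2 + 97.1x3 ≥ 332.6   (octane-barrels)
  1x1 + 2x2 + 1x3 ≤ 4   (sulfur mass)
  5.7x3 ≤ 10.7   (benzene volume)
  x1, x2, x3 ≥ 0.
At the optimum only MTBE, reformate are positive (alkylate = 0). The octane-barrels and benzene volume requirements are met with equality.
Optimal quantities: MTBE = 1.28923 barrels, reformate = 1.87719 barrels.
Cost = 149.44·1.28923 + 109.24·1.87719 = 397.7268.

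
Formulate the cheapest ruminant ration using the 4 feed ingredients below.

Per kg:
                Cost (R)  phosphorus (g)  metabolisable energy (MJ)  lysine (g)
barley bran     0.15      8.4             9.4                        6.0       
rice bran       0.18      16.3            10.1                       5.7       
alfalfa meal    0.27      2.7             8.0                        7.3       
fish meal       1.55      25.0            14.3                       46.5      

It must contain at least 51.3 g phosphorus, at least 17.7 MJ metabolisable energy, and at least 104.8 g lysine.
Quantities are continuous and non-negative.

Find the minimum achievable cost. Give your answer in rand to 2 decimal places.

R2.62

Treat it as an LP. Let x1 = kg of barley bran, x2 = kg of rice bran, x3 = kg of alfalfa meal, x4 = kg of fish meal.
min 0.15x1 + 0.18x2 + 0.27x3 + 1.55x4 with:
  8.4x1 + 16.3x2 + 2.7x3 + 25x4 ≥ 51.3   (phosphorus)
  9.4x1 + 10.1x2 + 8x3 + 14.3x4 ≥ 17.7   (metabolisable energy)
  6x1 + 5.7x2 + 7.3x3 + 46.5x4 ≥ 104.8   (lysine)
  x1, x2, x3, x4 ≥ 0.
The cheapest feasible vertex uses only barley bran; rice bran, alfalfa meal, fish meal are not used. There the lysine constraint is tight.
That vertex is x1 = 17.47.
Objective = 0.15·17.47 = 2.6205.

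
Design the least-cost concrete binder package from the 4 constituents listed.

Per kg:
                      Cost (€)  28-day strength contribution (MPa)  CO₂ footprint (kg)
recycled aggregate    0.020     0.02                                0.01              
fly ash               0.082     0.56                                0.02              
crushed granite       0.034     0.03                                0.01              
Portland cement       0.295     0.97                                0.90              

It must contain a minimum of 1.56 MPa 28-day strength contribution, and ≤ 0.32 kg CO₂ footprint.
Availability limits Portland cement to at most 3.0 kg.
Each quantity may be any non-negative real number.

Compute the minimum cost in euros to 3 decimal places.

€0.228

This is a linear program. Let x1 = kg of recycled aggregate, x2 = kg of fly ash, x3 = kg of crushed granite, x4 = kg of Portland cement.
Minimise 0.02x1 + 0.082x2 + 0.034x3 + 0.295x4 with:
  0.02x1 + 0.56x2 + 0.03x3 + 0.97x4 ≥ 1.56   (28-day strength contribution)
  0.01x1 + 0.02x2 + 0.01x3 + 0.9x4 ≤ 0.32   (CO₂ footprint)
  x4 ≤ 3
  x1, x2, x3, x4 ≥ 0.
The cheapest feasible vertex uses only fly ash; recycled aggregate, crushed granite, Portland cement are not used. The 28-day strength contribution requirement is met with equality.
Optimal quantities: fly ash = 2.786 kg.
Total cost: 0.082·2.786 = 0.22845.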